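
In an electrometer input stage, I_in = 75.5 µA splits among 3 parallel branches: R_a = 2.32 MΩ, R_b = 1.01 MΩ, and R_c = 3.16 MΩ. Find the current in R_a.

I ≈ 18.7 µA

ΣG = 1/2.32 + 1/1.01 + 1/3.16 = 1.738.
R_a takes the fraction G_k/ΣG = 0.4310/1.738 = 0.2481, so I = 75.5 × 0.2481 = 18.73 µA.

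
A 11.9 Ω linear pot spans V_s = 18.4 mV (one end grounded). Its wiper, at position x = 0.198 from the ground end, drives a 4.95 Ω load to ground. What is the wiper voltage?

V_out ≈ 2.64 mV

Lower segment x·R_p = 2.356 Ω; upper segment (1−x)·R_p = 9.544 Ω.
(x·R_p) ‖ R_L = 1.596 Ω.
Loaded-divider output: V_out = 18.4 × 0.1433 = 2.637 mV.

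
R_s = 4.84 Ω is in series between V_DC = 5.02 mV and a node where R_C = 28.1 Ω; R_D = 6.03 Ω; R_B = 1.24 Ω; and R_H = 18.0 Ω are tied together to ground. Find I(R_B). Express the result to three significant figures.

I ≈ 0.659 mA

Equivalent of the parallel group: R_p = 0.9404 Ω.
V_A = 5.02 × 0.9404/5.780 = 0.8167 mV.
I(R_B) = V_A / R_B = 0.8167/1.24 = 0.6586 mA.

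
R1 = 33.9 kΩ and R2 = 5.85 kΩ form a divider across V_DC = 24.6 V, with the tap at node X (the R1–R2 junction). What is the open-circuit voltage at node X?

V_th is the unloaded tap voltage: V_DC · R2/(R1+R2) = 24.6 × 0.1472 = 3.620 V.

V_th ≈ 3.62 V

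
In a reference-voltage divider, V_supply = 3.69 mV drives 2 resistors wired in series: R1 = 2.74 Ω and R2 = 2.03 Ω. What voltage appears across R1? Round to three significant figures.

ΣR = 2.74 + 2.03 = 4.770 Ω.
V = V_supply · R/ΣR = 3.69 × 0.5744 = 2.120 mV.

V ≈ 2.12 mV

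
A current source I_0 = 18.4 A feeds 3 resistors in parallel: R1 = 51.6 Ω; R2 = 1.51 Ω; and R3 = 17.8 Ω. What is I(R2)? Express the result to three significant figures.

I ≈ 16.5 A

ΣG = 1/51.6 + 1/1.51 + 1/17.8 = 0.7378.
Current divider: I(R2) = I_0 · G_k/ΣG = 18.4 × (0.6623/0.7378) = 18.4 × 0.8976 = 16.52 A.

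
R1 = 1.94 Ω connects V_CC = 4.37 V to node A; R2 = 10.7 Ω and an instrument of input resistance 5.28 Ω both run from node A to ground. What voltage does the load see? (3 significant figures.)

First combine the lower leg with the load: R2 ‖ R_L = 3.535 Ω.
Then V_out = V_CC · R2'/(R1 + R2') = 4.37 × 3.535/5.475 = 2.822 V.

V_out ≈ 2.82 V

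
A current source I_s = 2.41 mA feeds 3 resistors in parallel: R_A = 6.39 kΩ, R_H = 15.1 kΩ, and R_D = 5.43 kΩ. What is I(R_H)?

I ≈ 0.392 mA

Conductances: ΣG = 1/6.39 + 1/15.1 + 1/5.43 = 0.4069 (1/kΩ).
Current divider: I(R_H) = I_s · G_k/ΣG = 2.41 × (0.06623/0.4069) = 2.41 × 0.1628 = 0.3923 mA.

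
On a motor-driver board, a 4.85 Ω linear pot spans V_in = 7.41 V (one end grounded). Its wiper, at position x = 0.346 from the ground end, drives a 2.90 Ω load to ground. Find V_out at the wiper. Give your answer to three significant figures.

The pot divides into 3.172 Ω above the wiper and 1.678 Ω below.
R_L loads the lower segment: effective lower R = 1.063 Ω.
Then V_out = V_in · 1.063/(3.172 + 1.063) = 1.860 V.

V_out ≈ 1.86 V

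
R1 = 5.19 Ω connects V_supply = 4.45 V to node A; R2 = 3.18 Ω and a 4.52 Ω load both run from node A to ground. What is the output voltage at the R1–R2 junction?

V_out ≈ 1.18 V

The load sits in parallel with R2, giving an effective lower resistance R2' = R2·R_L/(R2+R_L) = 1.867 Ω.
Now apply the divider: V_out = 4.45 × 0.2645 = 1.177 V.
(Unloaded it would be 1.69 V; the load pulls it down.)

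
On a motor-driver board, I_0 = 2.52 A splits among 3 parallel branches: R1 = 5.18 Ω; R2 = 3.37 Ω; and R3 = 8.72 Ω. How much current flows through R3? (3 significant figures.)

I ≈ 0.478 A

Total conductance ΣG = 1/5.18 + 1/3.37 + 1/8.72 = 0.6045 (units of 1/Ω).
By the current-divider rule, I = I_0 · G_k/ΣG = 2.52 × 0.1897 = 0.4781 A.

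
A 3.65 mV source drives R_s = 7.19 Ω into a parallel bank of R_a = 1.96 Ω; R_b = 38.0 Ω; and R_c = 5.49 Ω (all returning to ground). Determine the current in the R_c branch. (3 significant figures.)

Combine the parallel branches: R_p = (1/1.96 + 1/38.0 + 1/5.49)⁻¹ = 1.391 Ω.
Node voltage V_A = V_DC · R_p/(R_s + R_p) = 3.65 × 0.1621 = 0.5918 mV.
I(R_c) = V_A / R_c = 0.5918/5.49 = 0.1078 mA.
(Check via current divider: I_total = 0.4253 mA; share G_k/ΣG = 0.2535 → same result.)

I ≈ 0.108 mA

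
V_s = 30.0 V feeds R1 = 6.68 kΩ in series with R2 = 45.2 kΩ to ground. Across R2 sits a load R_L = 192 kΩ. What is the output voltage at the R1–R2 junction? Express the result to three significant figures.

R2 ‖ R_L = (45.2 × 192)/(45.2 + 192) = 36.59 kΩ.
Then V_out = V_s · R2'/(R1 + R2') = 30.0 × 36.59/43.27 = 25.37 V.

V_out ≈ 25.4 V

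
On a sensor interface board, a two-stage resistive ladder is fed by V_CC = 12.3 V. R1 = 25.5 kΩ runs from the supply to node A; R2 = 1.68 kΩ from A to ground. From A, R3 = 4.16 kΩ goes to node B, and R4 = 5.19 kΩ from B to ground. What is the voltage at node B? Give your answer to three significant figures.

V_B ≈ 0.361 V

The second stage (R3 + R4 = 9.350 kΩ) loads node A in parallel with R2.
Effective lower resistance at A: R2 ‖ 9.350 = 1.424 kΩ.
So V_A = 12.3 × 0.05289 = 0.6506 V.
Stage 2 is unloaded, so V_B = V_A · R4/(R3+R4) = 0.6506 × 5.19/9.350 = 0.3611 V.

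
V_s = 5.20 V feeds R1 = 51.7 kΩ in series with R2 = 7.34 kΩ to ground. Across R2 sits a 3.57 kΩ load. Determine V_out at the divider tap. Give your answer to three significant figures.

V_out ≈ 0.231 V

First combine the lower leg with the load: R2 ‖ R_L = 2.402 kΩ.
Then V_out = V_s · R2'/(R1 + R2') = 5.20 × 2.402/54.10 = 0.2309 V.
(Unloaded it would be 0.646 V; the load pulls it down.)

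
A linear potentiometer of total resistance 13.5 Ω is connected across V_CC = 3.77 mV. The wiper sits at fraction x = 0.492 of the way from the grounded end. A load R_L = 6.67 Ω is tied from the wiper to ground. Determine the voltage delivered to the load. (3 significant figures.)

Lower segment x·R_p = 6.642 Ω; upper segment (1−x)·R_p = 6.858 Ω.
Lower segment in parallel with the load: 6.642 ‖ 6.67 = 3.328 Ω.
Loaded-divider output: V_out = 3.77 × 0.3267 = 1.232 mV.

V_out ≈ 1.23 mV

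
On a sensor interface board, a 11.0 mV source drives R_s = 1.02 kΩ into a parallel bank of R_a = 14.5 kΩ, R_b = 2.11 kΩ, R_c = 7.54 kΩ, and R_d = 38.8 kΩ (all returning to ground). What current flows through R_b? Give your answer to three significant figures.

Parallel bank: R_p = 1/(1/14.5 + 1/2.11 + 1/7.54 + 1/38.8) = 1.426 kΩ.
V_A by voltage divider: V_A = 11.0 × 1.426/(1.02 + 1.426) = 6.413 mV.
I(R_b) = V_A / R_b = 6.413/2.11 = 3.039 µA.

I ≈ 3.04 µA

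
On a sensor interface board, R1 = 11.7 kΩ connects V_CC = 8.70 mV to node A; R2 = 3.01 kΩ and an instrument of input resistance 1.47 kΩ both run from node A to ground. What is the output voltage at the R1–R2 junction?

V_out ≈ 0.677 mV

First combine the lower leg with the load: R2 ‖ R_L = 0.9877 kΩ.
Now apply the divider: V_out = 8.70 × 0.07784 = 0.6772 mV.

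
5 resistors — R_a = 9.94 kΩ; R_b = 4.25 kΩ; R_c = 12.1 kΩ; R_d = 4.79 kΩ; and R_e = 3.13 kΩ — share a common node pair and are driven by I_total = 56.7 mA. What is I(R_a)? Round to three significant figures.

I ≈ 6.02 mA

ΣG = 1/9.94 + 1/4.25 + 1/12.1 + 1/4.79 + 1/3.13 = 0.9468.
Current divider: I(R_a) = I_total · G_k/ΣG = 56.7 × (0.1006/0.9468) = 56.7 × 0.1063 = 6.025 mA.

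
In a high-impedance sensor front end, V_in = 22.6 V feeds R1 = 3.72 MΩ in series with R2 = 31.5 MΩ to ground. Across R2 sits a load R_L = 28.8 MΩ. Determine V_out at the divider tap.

R2 ‖ R_L = (31.5 × 28.8)/(31.5 + 28.8) = 15.04 MΩ.
Voltage divider with the loaded lower leg: V_out = 22.6 × 15.04/(3.72 + 15.04) = 22.6 × 0.8018 = 18.12 V.

V_out ≈ 18.1 V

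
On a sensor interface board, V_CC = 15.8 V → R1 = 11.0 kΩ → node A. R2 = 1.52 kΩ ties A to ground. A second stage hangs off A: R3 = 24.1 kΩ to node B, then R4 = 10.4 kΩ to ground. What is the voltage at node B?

V_B ≈ 0.557 V

The second stage (R3 + R4 = 34.50 kΩ) loads node A in parallel with R2.
Effective lower resistance at A: R2 ‖ 34.50 = 1.456 kΩ.
So V_A = 15.8 × 0.1169 = 1.847 V.
Stage 2 is unloaded, so V_B = V_A · R4/(R3+R4) = 1.847 × 10.4/34.50 = 0.5567 V.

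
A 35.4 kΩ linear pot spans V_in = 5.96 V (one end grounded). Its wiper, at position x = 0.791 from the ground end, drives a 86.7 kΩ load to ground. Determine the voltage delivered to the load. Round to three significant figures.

Split the track: R_lower = x·R_p = 28.00 kΩ, R_upper = (1−x)·R_p = 7.399 kΩ.
(x·R_p) ‖ R_L = 21.17 kΩ.
Then V_out = V_in · 21.17/(7.399 + 21.17) = 4.416 V.
(Unloaded: V_out = x·V_in = 4.71 V.)

V_out ≈ 4.42 V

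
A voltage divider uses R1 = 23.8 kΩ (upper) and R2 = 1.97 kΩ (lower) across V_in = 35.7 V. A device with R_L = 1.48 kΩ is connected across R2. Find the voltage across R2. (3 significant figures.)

The load sits in parallel with R2, giving an effective lower resistance R2' = R2·R_L/(R2+R_L) = 0.8451 kΩ.
Then V_out = V_in · R2'/(R1 + R2') = 35.7 × 0.8451/24.65 = 1.224 V.

V_out ≈ 1.22 V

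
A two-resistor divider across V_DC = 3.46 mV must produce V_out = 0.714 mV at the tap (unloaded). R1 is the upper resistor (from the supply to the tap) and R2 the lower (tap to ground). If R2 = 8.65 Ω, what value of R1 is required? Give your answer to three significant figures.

R1 ≈ 33.3 Ω

V_out/V_DC = R2/(R1+R2) = 0.2064.
R1 = R2·(1/k − 1) = 8.65 × 3.846 = 33.27 Ω.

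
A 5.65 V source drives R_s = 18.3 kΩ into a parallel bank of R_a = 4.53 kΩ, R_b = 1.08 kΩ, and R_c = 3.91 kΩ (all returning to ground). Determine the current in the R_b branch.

I ≈ 0.196 mA

Parallel bank: R_p = 1/(1/4.53 + 1/1.08 + 1/3.91) = 0.7130 kΩ.
Node voltage V_A = V_supply · R_p/(R_s + R_p) = 5.65 × 0.03750 = 0.2119 V.
Branch current I = V_A/R_b = 0.2119/1.08 = 0.1962 mA.
(Equivalently: I_total = 0.2972 mA, then current-divider fraction G_k/ΣG = 0.6602.)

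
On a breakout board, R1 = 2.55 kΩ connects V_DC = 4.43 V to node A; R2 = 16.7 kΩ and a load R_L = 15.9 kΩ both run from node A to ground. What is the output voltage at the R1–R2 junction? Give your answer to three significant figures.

V_out ≈ 3.37 V

R2 ‖ R_L = (16.7 × 15.9)/(16.7 + 15.9) = 8.145 kΩ.
Then V_out = V_DC · R2'/(R1 + R2') = 4.43 × 8.145/10.70 = 3.374 V.
(Unloaded it would be 3.84 V; the load pulls it down.)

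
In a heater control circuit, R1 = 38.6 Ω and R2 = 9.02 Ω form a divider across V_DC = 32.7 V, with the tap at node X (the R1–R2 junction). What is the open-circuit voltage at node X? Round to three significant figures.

With X open, the divider is unloaded: V_th = 32.7 × 9.02/47.62 = 6.194 V.

V_th ≈ 6.19 V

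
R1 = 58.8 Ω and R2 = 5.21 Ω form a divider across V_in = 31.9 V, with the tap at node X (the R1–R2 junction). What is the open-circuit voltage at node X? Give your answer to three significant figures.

With X open, the divider is unloaded: V_th = 31.9 × 5.21/64.01 = 2.596 V.

V_th ≈ 2.60 V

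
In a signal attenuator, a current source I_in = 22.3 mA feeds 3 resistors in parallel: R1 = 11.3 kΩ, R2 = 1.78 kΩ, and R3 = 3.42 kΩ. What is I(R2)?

I ≈ 13.3 mA

Total conductance ΣG = 1/11.3 + 1/1.78 + 1/3.42 = 0.9427 (units of 1/kΩ).
Current divider: I(R2) = I_in · G_k/ΣG = 22.3 × (0.5618/0.9427) = 22.3 × 0.5960 = 13.29 mA.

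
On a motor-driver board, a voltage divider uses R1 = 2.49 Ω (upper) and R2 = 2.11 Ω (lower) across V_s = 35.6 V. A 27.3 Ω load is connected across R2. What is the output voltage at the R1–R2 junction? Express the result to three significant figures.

The load sits in parallel with R2, giving an effective lower resistance R2' = R2·R_L/(R2+R_L) = 1.959 Ω.
Now apply the divider: V_out = 35.6 × 0.4403 = 15.67 V.

V_out ≈ 15.7 V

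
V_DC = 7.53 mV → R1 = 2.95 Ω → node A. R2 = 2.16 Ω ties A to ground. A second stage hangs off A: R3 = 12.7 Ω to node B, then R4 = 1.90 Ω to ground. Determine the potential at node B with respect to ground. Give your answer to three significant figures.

V_B ≈ 0.382 mV

The second stage (R3 + R4 = 14.60 Ω) loads node A in parallel with R2.
Effective lower resistance at A: R2 ‖ 14.60 = 1.882 Ω.
V_A = 7.53 × 1.882/(2.95 + 1.882) = 2.932 mV.
Then the unloaded second divider: V_B = V_A × R4/(R3+R4) = 2.932 × 0.1301 = 0.3816 mV.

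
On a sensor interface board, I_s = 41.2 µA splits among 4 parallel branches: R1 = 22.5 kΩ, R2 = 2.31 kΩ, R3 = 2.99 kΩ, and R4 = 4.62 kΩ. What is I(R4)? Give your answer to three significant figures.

Conductances: ΣG = 1/22.5 + 1/2.31 + 1/2.99 + 1/4.62 = 1.028 (1/kΩ).
By the current-divider rule, I = I_s · G_k/ΣG = 41.2 × 0.2105 = 8.673 µA.

I ≈ 8.67 µA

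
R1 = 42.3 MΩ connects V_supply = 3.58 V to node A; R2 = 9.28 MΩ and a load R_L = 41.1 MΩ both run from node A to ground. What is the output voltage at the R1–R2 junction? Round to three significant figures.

R2 ‖ R_L = (9.28 × 41.1)/(9.28 + 41.1) = 7.571 MΩ.
Now apply the divider: V_out = 3.58 × 0.1518 = 0.5435 V.

V_out ≈ 0.543 V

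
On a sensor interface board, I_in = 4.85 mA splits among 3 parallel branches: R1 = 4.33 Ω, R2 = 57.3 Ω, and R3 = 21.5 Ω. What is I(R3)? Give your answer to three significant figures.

Total conductance ΣG = 1/4.33 + 1/57.3 + 1/21.5 = 0.2949 (units of 1/Ω).
Current divider: I(R3) = I_in · G_k/ΣG = 4.85 × (0.04651/0.2949) = 4.85 × 0.1577 = 0.7649 mA.

I ≈ 0.765 mA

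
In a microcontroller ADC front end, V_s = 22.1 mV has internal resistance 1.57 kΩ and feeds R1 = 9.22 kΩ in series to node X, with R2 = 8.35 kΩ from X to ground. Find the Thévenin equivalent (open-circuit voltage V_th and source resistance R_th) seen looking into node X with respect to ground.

V_th ≈ 9.64 mV, R_th ≈ 4.71 kΩ

R1' = 1.57 + 9.22 = 10.79 kΩ (source resistance + R1).
Open-circuit (no load on X): V_th = V_s · R2/(R1' + R2) = 22.1 × 8.35/(10.79 + 8.35) = 9.641 mV.
Looking into X with the source shorted: R_th = R1'·R2/(R1'+R2) = 10.79 × 8.35/19.14 = 4.707 kΩ.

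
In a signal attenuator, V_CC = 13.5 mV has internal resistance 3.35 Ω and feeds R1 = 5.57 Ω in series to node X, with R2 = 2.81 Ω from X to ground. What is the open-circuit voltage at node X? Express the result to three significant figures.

R1' = 3.35 + 5.57 = 8.920 Ω (source resistance + R1).
Open-circuit (no load on X): V_th = V_CC · R2/(R1' + R2) = 13.5 × 2.81/(8.920 + 2.81) = 3.234 mV.

V_th ≈ 3.23 mV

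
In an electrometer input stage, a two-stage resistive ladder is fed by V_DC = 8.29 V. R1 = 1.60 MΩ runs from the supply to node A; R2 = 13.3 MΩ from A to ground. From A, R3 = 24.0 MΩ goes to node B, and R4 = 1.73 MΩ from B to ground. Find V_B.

V_B ≈ 0.471 V

Looking into the second stage from A: R3 + R4 = 25.73 MΩ appears in parallel with R2.
Effective lower resistance at A: R2 ‖ 25.73 = 8.768 MΩ.
So V_A = 8.29 × 0.8457 = 7.011 V.
Stage 2 is unloaded, so V_B = V_A · R4/(R3+R4) = 7.011 × 1.73/25.73 = 0.4714 V.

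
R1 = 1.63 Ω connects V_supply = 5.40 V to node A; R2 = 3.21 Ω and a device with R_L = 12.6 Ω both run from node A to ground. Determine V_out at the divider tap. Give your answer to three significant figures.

First combine the lower leg with the load: R2 ‖ R_L = 2.558 Ω.
Now apply the divider: V_out = 5.40 × 0.6108 = 3.298 V.
(Unloaded it would be 3.58 V; the load pulls it down.)

V_out ≈ 3.30 V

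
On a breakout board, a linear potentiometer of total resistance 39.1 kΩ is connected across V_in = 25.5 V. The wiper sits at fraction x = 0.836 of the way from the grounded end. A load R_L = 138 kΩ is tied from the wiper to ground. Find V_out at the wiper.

The pot divides into 6.412 kΩ above the wiper and 32.69 kΩ below.
(x·R_p) ‖ R_L = 26.43 kΩ.
V_out = 25.5 × 26.43/(6.412 + 26.43) = 20.52 V.

V_out ≈ 20.5 V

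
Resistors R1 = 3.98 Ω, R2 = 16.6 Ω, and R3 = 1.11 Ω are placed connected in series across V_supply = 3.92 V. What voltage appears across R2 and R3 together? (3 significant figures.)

Total series resistance ΣR = 3.98 + 16.6 + 1.11 = 21.69 Ω.
R_{R2..R3} = 16.6 + 1.11 = 17.71 Ω.
Voltage divider: V = V_supply · (17.71 / 21.69) = 3.92 × 0.8165 = 3.201 V.

V ≈ 3.20 V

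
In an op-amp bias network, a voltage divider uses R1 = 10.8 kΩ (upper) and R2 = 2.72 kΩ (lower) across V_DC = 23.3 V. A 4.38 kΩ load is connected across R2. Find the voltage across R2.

V_out ≈ 3.13 V

R2 ‖ R_L = (2.72 × 4.38)/(2.72 + 4.38) = 1.678 kΩ.
Now apply the divider: V_out = 23.3 × 0.1345 = 3.133 V.
(Unloaded it would be 4.69 V; the load pulls it down.)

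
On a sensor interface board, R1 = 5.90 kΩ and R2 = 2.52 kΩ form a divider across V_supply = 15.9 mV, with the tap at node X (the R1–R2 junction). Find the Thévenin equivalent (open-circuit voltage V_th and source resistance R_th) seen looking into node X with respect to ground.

V_th is the unloaded tap voltage: V_supply · R2/(R1+R2) = 15.9 × 0.2993 = 4.759 mV.
Zeroing V_supply shorts the top of R1 to ground, so R_th = R1 ‖ R2 = 1.766 kΩ.

V_th ≈ 4.76 mV, R_th ≈ 1.77 kΩ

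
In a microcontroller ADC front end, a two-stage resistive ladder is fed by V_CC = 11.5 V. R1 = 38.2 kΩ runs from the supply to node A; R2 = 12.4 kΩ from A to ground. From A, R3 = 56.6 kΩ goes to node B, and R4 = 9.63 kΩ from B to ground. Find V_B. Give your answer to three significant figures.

V_B ≈ 0.359 V

The second stage (R3 + R4 = 66.23 kΩ) loads node A in parallel with R2.
R2 ‖ (R3+R4) = 10.44 kΩ.
First divider: V_A = V_CC · 10.44/(38.2 + 10.44) = 2.469 V.
V_B = V_A × 0.1454 = 0.3590 V.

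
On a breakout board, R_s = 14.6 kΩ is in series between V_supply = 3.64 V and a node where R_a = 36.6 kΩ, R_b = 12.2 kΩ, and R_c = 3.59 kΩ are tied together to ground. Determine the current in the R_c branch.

Parallel bank: R_p = 1/(1/36.6 + 1/12.2 + 1/3.59) = 2.578 kΩ.
Node voltage V_A = V_supply · R_p/(R_s + R_p) = 3.64 × 0.1501 = 0.5463 V.
I(R_c) = V_A / R_c = 0.5463/3.59 = 0.1522 mA.

I ≈ 0.152 mA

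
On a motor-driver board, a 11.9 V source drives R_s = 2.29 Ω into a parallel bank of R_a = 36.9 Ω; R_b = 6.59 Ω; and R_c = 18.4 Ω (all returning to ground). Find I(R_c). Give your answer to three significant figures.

Parallel bank: R_p = 1/(1/36.9 + 1/6.59 + 1/18.4) = 4.288 Ω.
Node voltage V_A = V_DC · R_p/(R_s + R_p) = 11.9 × 0.6519 = 7.757 V.
I(R_c) = V_A / R_c = 7.757/18.4 = 0.4216 A.
(Equivalently: I_total = 1.809 A, then current-divider fraction G_k/ΣG = 0.2331.)

I ≈ 0.422 A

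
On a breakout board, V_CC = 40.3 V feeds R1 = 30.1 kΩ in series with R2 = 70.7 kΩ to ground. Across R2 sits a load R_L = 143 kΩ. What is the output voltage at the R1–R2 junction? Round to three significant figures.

V_out ≈ 24.6 V

The load sits in parallel with R2, giving an effective lower resistance R2' = R2·R_L/(R2+R_L) = 47.31 kΩ.
Voltage divider with the loaded lower leg: V_out = 40.3 × 47.31/(30.1 + 47.31) = 40.3 × 0.6112 = 24.63 V.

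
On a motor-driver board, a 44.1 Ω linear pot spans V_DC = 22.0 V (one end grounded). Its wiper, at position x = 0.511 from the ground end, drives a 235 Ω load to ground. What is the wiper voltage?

Split the track: R_lower = x·R_p = 22.54 Ω, R_upper = (1−x)·R_p = 21.56 Ω.
(x·R_p) ‖ R_L = 20.56 Ω.
Loaded-divider output: V_out = 22.0 × 0.4881 = 10.74 V.
(Unloaded: V_out = x·V_DC = 11.2 V.)

V_out ≈ 10.7 V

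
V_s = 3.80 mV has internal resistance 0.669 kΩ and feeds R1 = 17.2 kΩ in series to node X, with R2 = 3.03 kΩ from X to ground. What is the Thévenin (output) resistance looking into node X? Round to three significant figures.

R_th ≈ 2.59 kΩ

R1' = 0.669 + 17.2 = 17.87 kΩ (source resistance + R1).
With V_s suppressed (replaced by a short), R_th = R1' ‖ R2 = (17.87 × 3.03)/(17.87 + 3.03) = 2.591 kΩ.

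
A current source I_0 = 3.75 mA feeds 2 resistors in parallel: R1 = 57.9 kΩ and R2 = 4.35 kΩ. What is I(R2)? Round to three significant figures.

I ≈ 3.49 mA

Two-branch current divider: I_k = I_0 · R_other/(R_1 + R_2).
So I = 3.75 × 57.9/62.25 = 3.488 mA.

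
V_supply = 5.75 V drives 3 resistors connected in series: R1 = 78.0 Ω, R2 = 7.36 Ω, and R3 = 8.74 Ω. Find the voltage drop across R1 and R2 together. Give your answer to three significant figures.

Total series resistance ΣR = 78.0 + 7.36 + 8.74 = 94.10 Ω.
R_{R1..R2} = 78.0 + 7.36 = 85.36 Ω.
V = V_supply · R/ΣR = 5.75 × 0.9071 = 5.216 V.

V ≈ 5.22 V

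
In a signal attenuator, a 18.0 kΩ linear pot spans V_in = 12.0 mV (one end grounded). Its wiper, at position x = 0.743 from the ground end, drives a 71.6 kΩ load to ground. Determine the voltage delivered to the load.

The pot divides into 4.626 kΩ above the wiper and 13.37 kΩ below.
Lower segment in parallel with the load: 13.37 ‖ 71.6 = 11.27 kΩ.
Then V_out = V_in · 11.27/(4.626 + 11.27) = 8.508 mV.

V_out ≈ 8.51 mV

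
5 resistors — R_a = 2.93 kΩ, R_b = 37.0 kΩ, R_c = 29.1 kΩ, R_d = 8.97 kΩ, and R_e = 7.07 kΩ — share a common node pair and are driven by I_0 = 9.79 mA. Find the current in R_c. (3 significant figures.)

ΣG = 1/2.93 + 1/37.0 + 1/29.1 + 1/8.97 + 1/7.07 = 0.6556.
By the current-divider rule, I = I_0 · G_k/ΣG = 9.79 × 0.05242 = 0.5131 mA.

I ≈ 0.513 mA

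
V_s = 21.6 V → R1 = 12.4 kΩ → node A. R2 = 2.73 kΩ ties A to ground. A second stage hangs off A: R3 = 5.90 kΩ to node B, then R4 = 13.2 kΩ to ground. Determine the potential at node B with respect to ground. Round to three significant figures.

Node A sees R2 in parallel with the series input of stage 2, R3 + R4 = 19.10 kΩ.
R2 ‖ (R3+R4) = 2.389 kΩ.
First divider: V_A = V_s · 2.389/(12.4 + 2.389) = 3.489 V.
Then the unloaded second divider: V_B = V_A × R4/(R3+R4) = 3.489 × 0.6911 = 2.411 V.

V_B ≈ 2.41 V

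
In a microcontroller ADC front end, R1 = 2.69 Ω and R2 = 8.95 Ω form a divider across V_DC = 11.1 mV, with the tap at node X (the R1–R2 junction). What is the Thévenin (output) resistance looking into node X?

R_th ≈ 2.07 Ω

With V_DC suppressed (replaced by a short), R_th = R1 ‖ R2 = (2.690 × 8.95)/(2.690 + 8.95) = 2.068 Ω.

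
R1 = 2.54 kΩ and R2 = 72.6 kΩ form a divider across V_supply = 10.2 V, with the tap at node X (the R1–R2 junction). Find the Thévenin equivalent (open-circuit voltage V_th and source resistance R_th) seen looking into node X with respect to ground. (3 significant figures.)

V_th ≈ 9.86 V, R_th ≈ 2.45 kΩ

Open-circuit (no load on X): V_th = V_supply · R2/(R1 + R2) = 10.2 × 72.6/(2.540 + 72.6) = 9.855 V.
Zeroing V_supply shorts the top of R1 to ground, so R_th = R1 ‖ R2 = 2.454 kΩ.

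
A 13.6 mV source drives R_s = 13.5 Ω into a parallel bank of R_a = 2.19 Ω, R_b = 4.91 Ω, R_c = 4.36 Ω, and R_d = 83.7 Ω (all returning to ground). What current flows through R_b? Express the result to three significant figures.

Combine the parallel branches: R_p = (1/2.19 + 1/4.91 + 1/4.36 + 1/83.7)⁻¹ = 1.109 Ω.
Node voltage V_A = V_s · R_p/(R_s + R_p) = 13.6 × 0.07592 = 1.033 mV.
I(R_b) = V_A / R_b = 1.033/4.91 = 0.2103 mA.
(Check via current divider: I_total = 0.9309 mA; share G_k/ΣG = 0.2259 → same result.)

I ≈ 0.210 mA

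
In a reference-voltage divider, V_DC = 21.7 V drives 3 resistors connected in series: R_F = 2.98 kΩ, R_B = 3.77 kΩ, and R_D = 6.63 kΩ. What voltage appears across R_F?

V ≈ 4.83 V

Total series resistance ΣR = 2.98 + 3.77 + 6.63 = 13.38 kΩ.
By the voltage-divider rule, V = 21.7 × 2.980/13.38 = 4.833 V.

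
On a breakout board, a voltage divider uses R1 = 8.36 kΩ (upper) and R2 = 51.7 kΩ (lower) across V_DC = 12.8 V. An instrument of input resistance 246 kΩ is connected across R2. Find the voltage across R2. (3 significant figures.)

V_out ≈ 10.7 V

The load sits in parallel with R2, giving an effective lower resistance R2' = R2·R_L/(R2+R_L) = 42.72 kΩ.
Now apply the divider: V_out = 12.8 × 0.8363 = 10.71 V.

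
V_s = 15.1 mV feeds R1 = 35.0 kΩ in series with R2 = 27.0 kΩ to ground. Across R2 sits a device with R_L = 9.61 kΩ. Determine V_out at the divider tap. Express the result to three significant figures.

First combine the lower leg with the load: R2 ‖ R_L = 7.087 kΩ.
Voltage divider with the loaded lower leg: V_out = 15.1 × 7.087/(35.0 + 7.087) = 15.1 × 0.1684 = 2.543 mV.

V_out ≈ 2.54 mV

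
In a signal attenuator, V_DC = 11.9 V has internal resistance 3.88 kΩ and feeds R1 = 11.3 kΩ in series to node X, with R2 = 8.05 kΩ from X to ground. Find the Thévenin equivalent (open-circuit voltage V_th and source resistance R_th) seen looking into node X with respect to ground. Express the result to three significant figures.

V_th ≈ 4.12 V, R_th ≈ 5.26 kΩ

R1' = 3.88 + 11.3 = 15.18 kΩ (source resistance + R1).
Open-circuit (no load on X): V_th = V_DC · R2/(R1' + R2) = 11.9 × 8.05/(15.18 + 8.05) = 4.124 V.
Zeroing V_DC shorts the top of R1' to ground, so R_th = R1' ‖ R2 = 5.260 kΩ.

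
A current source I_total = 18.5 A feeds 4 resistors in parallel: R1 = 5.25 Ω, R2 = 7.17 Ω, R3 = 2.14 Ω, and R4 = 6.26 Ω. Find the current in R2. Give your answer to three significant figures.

I ≈ 2.70 A

Conductances: ΣG = 1/5.25 + 1/7.17 + 1/2.14 + 1/6.26 = 0.9570 (1/Ω).
By the current-divider rule, I = I_total · G_k/ΣG = 18.5 × 0.1457 = 2.696 A.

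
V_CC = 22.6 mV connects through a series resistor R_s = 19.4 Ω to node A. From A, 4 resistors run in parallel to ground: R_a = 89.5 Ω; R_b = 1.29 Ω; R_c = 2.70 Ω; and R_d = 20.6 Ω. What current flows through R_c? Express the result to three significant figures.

I ≈ 0.343 mA

Equivalent of the parallel group: R_p = 0.8297 Ω.
Node voltage V_A = V_CC · R_p/(R_s + R_p) = 22.6 × 0.04101 = 0.9269 mV.
I(R_c) = V_A / R_c = 0.9269/2.70 = 0.3433 mA.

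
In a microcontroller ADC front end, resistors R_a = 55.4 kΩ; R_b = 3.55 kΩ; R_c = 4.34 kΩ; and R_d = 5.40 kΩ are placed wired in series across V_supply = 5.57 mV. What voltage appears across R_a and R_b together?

V ≈ 4.78 mV

Total series resistance ΣR = 55.4 + 3.55 + 4.34 + 5.40 = 68.69 kΩ.
R_{R_a..R_b} = 55.4 + 3.55 = 58.95 kΩ.
V = V_supply · R/ΣR = 5.57 × 0.8582 = 4.780 mV.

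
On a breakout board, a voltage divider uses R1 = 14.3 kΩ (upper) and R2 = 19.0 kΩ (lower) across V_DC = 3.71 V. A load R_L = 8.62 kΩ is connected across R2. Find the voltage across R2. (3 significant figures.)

First combine the lower leg with the load: R2 ‖ R_L = 5.930 kΩ.
Now apply the divider: V_out = 3.71 × 0.2931 = 1.087 V.
(Unloaded it would be 2.12 V; the load pulls it down.)

V_out ≈ 1.09 V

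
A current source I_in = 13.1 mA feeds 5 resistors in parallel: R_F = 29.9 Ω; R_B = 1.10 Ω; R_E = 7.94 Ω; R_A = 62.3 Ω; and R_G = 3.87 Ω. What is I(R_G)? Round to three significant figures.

I ≈ 2.52 mA

Conductances: ΣG = 1/29.9 + 1/1.10 + 1/7.94 + 1/62.3 + 1/3.87 = 1.343 (1/Ω).
R_G takes the fraction G_k/ΣG = 0.2584/1.343 = 0.1924, so I = 13.1 × 0.1924 = 2.521 mA.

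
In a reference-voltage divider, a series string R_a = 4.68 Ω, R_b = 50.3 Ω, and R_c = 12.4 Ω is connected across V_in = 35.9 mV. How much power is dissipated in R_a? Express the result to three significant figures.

Series current I = V_in/ΣR = 35.9/67.38 = 0.5328 mA.
P = I²R = 0.2839 × 4.68 = 1.329 µW.

P ≈ 1.33 µW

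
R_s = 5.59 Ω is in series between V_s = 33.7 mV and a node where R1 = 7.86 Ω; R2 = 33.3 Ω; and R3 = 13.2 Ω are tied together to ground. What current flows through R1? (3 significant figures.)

Combine the parallel branches: R_p = (1/7.86 + 1/33.3 + 1/13.2)⁻¹ = 4.292 Ω.
Node voltage V_A = V_s · R_p/(R_s + R_p) = 33.7 × 0.4343 = 14.64 mV.
Branch current I = V_A/R1 = 14.64/7.86 = 1.862 mA.
(Equivalently: I_total = 3.410 mA, then current-divider fraction G_k/ΣG = 0.5460.)

I ≈ 1.86 mA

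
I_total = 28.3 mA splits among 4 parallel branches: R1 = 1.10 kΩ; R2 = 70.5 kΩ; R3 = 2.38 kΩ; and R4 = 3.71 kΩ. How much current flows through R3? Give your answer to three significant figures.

ΣG = 1/1.10 + 1/70.5 + 1/2.38 + 1/3.71 = 1.613.
Current divider: I(R3) = I_total · G_k/ΣG = 28.3 × (0.4202/1.613) = 28.3 × 0.2605 = 7.372 mA.

I ≈ 7.37 mA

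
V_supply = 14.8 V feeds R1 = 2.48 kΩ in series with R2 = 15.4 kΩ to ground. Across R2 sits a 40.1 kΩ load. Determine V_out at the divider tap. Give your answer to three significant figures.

V_out ≈ 12.1 V

R2 ‖ R_L = (15.4 × 40.1)/(15.4 + 40.1) = 11.13 kΩ.
Then V_out = V_supply · R2'/(R1 + R2') = 14.8 × 11.13/13.61 = 12.10 V.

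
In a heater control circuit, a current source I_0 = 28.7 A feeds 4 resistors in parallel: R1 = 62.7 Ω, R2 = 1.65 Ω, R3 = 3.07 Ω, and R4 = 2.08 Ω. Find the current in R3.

Conductances: ΣG = 1/62.7 + 1/1.65 + 1/3.07 + 1/2.08 = 1.429 (1/Ω).
By the current-divider rule, I = I_0 · G_k/ΣG = 28.7 × 0.2280 = 6.544 A.

I ≈ 6.54 A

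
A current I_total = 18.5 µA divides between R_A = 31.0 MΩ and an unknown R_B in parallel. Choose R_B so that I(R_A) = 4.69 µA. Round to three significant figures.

Two-branch current divider: I_A = I_total · R_B/(R_A + R_B).
With f = 0.2535, R_B = R_A · f/(1−f) = 31.0 × 0.3396 = 10.53 MΩ.

R_B ≈ 10.5 MΩ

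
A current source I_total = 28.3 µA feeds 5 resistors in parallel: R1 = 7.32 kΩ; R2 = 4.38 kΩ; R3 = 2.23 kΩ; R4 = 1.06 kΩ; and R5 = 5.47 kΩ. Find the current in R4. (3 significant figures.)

Total conductance ΣG = 1/7.32 + 1/4.38 + 1/2.23 + 1/1.06 + 1/5.47 = 1.940 (units of 1/kΩ).
Current divider: I(R4) = I_total · G_k/ΣG = 28.3 × (0.9434/1.940) = 28.3 × 0.4864 = 13.77 µA.

I ≈ 13.8 µA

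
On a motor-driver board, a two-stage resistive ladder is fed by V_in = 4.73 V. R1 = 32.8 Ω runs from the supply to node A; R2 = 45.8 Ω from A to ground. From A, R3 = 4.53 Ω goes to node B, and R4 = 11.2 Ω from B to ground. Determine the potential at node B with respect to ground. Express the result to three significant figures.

Looking into the second stage from A: R3 + R4 = 15.73 Ω appears in parallel with R2.
Effective lower resistance at A: R2 ‖ 15.73 = 11.71 Ω.
First divider: V_A = V_in · 11.71/(32.8 + 11.71) = 1.244 V.
Then the unloaded second divider: V_B = V_A × R4/(R3+R4) = 1.244 × 0.7120 = 0.8860 V.

V_B ≈ 0.886 V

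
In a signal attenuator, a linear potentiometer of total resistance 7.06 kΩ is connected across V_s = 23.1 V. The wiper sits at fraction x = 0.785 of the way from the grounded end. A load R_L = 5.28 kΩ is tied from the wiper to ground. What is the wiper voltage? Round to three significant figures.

V_out ≈ 14.8 V

Lower segment x·R_p = 5.542 kΩ; upper segment (1−x)·R_p = 1.518 kΩ.
(x·R_p) ‖ R_L = 2.704 kΩ.
Then V_out = V_s · 2.704/(1.518 + 2.704) = 14.79 V.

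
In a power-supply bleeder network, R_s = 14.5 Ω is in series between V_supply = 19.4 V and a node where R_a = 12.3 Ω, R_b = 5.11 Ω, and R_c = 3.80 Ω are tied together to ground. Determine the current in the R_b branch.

Parallel bank: R_p = 1/(1/12.3 + 1/5.11 + 1/3.80) = 1.851 Ω.
V_A by voltage divider: V_A = 19.4 × 1.851/(14.5 + 1.851) = 2.197 V.
Branch current I = V_A/R_b = 2.197/5.11 = 0.4298 A.
(Check via current divider: I_total = 1.186 A; share G_k/ΣG = 0.3623 → same result.)

I ≈ 0.430 A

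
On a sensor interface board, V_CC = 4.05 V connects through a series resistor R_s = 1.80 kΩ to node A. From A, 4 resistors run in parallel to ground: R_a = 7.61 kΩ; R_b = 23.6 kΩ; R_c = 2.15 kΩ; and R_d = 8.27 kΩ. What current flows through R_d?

Parallel bank: R_p = 1/(1/7.61 + 1/23.6 + 1/2.15 + 1/8.27) = 1.316 kΩ.
V_A = 4.05 × 1.316/3.116 = 1.711 V.
I(R_d) = V_A / R_d = 1.711/8.27 = 0.2068 mA.

I ≈ 0.207 mA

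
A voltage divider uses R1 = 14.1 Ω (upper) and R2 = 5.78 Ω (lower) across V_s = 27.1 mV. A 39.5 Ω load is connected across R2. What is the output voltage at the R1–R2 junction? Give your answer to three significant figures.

V_out ≈ 7.14 mV

First combine the lower leg with the load: R2 ‖ R_L = 5.042 Ω.
Then V_out = V_s · R2'/(R1 + R2') = 27.1 × 5.042/19.14 = 7.138 mV.
(Unloaded it would be 7.88 mV; the load pulls it down.)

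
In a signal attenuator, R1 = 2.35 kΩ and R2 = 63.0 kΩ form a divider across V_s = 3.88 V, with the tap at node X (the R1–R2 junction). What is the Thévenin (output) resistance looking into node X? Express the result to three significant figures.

With V_s suppressed (replaced by a short), R_th = R1 ‖ R2 = (2.350 × 63.0)/(2.350 + 63.0) = 2.265 kΩ.

R_th ≈ 2.27 kΩ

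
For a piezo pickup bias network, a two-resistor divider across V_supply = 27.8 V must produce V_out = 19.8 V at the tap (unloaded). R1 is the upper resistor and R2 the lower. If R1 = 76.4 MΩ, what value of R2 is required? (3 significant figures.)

R2 ≈ 189 MΩ

V_out/V_supply = R2/(R1+R2) = 0.7122.
So R2 = R1 · V_out/(V_supply − V_out) = 76.4 × 19.8/(27.8 − 19.8) = 76.4 × 2.475 = 189.1 MΩ.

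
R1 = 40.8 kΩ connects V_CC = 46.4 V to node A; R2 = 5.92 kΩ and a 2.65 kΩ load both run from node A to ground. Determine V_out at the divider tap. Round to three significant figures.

First combine the lower leg with the load: R2 ‖ R_L = 1.831 kΩ.
Voltage divider with the loaded lower leg: V_out = 46.4 × 1.831/(40.8 + 1.831) = 46.4 × 0.04294 = 1.992 V.

V_out ≈ 1.99 V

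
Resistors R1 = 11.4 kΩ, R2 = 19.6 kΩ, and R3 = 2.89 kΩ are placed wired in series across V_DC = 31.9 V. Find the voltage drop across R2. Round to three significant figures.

V ≈ 18.4 V

Total series resistance ΣR = 11.4 + 19.6 + 2.89 = 33.89 kΩ.
Voltage divider: V = V_DC · (19.60 / 33.89) = 31.9 × 0.5783 = 18.45 V.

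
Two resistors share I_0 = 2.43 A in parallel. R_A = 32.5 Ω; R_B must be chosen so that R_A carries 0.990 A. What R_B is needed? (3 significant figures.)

Two-branch current divider: I_A = I_0 · R_B/(R_A + R_B).
0.990/2.43 = R_B/(R_A + R_B) → R_B = R_A · (0.4074)/(1 − 0.4074) = 32.5 × 0.6875 = 22.34 Ω.

R_B ≈ 22.3 Ω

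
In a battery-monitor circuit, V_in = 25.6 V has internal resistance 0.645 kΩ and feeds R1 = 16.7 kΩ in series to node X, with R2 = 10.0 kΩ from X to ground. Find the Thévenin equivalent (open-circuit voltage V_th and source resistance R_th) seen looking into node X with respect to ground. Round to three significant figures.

R1' = 0.645 + 16.7 = 17.34 kΩ (source resistance + R1).
V_th is the unloaded tap voltage: V_in · R2/(R1'+R2) = 25.6 × 0.3657 = 9.362 V.
With V_in suppressed (replaced by a short), R_th = R1' ‖ R2 = (17.34 × 10.0)/(17.34 + 10.0) = 6.343 kΩ.

V_th ≈ 9.36 V, R_th ≈ 6.34 kΩ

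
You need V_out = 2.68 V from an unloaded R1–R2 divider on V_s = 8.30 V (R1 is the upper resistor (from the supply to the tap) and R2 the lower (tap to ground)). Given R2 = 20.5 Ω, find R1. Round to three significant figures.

The divider ratio is R2/(R1+R2) = 2.68/8.30 = 0.3229.
So R1 = R2 · (V_s/V_out − 1) = 20.5 × (8.30/2.68 − 1) = 20.5 × 2.097 = 42.99 Ω.

R1 ≈ 43.0 Ω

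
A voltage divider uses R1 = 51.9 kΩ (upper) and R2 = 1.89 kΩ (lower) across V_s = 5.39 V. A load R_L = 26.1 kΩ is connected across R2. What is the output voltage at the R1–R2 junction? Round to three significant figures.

First combine the lower leg with the load: R2 ‖ R_L = 1.762 kΩ.
Then V_out = V_s · R2'/(R1 + R2') = 5.39 × 1.762/53.66 = 0.1770 V.

V_out ≈ 0.177 V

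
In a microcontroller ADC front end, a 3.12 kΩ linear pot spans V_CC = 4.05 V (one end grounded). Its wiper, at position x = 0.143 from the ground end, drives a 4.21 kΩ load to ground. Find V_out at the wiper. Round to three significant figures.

V_out ≈ 0.531 V

Split the track: R_lower = x·R_p = 0.4462 kΩ, R_upper = (1−x)·R_p = 2.674 kΩ.
(x·R_p) ‖ R_L = 0.4034 kΩ.
Loaded-divider output: V_out = 4.05 × 0.1311 = 0.5309 V.
(Unloaded: V_out = x·V_CC = 0.579 V.)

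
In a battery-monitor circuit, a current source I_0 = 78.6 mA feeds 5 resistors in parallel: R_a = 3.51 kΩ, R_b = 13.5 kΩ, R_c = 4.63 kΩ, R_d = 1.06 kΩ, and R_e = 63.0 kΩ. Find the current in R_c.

I ≈ 11.1 mA

Conductances: ΣG = 1/3.51 + 1/13.5 + 1/4.63 + 1/1.06 + 1/63.0 = 1.534 (1/kΩ).
Current divider: I(R_c) = I_0 · G_k/ΣG = 78.6 × (0.2160/1.534) = 78.6 × 0.1408 = 11.07 mA.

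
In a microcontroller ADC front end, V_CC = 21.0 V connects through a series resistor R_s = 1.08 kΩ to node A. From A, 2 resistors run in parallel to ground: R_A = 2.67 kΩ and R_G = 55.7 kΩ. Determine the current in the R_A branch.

I ≈ 5.52 mA

Equivalent of the parallel group: R_p = 2.548 kΩ.
V_A = 21.0 × 2.548/3.628 = 14.75 V.
Branch current I = V_A/R_A = 14.75/2.67 = 5.524 mA.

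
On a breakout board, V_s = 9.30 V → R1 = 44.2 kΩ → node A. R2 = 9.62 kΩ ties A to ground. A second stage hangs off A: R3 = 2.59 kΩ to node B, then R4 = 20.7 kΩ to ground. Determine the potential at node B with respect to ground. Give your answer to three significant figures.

V_B ≈ 1.10 V

Node A sees R2 in parallel with the series input of stage 2, R3 + R4 = 23.29 kΩ.
R2 ‖ (R3+R4) = 6.808 kΩ.
V_A = 9.30 × 6.808/(44.2 + 6.808) = 1.241 V.
Then the unloaded second divider: V_B = V_A × R4/(R3+R4) = 1.241 × 0.8888 = 1.103 V.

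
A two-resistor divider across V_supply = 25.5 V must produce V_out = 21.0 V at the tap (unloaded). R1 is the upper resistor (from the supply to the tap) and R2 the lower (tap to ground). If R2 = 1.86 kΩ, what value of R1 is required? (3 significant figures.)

V_out/V_supply = R2/(R1+R2) = 0.8235.
R1 = R2·(1/k − 1) = 1.86 × 0.2143 = 0.3986 kΩ.

R1 ≈ 0.399 kΩ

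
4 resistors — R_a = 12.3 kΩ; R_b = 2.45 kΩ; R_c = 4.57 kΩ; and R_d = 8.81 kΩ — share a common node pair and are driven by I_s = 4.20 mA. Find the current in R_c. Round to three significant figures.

ΣG = 1/12.3 + 1/2.45 + 1/4.57 + 1/8.81 = 0.8218.
R_c takes the fraction G_k/ΣG = 0.2188/0.8218 = 0.2663, so I = 4.20 × 0.2663 = 1.118 mA.

I ≈ 1.12 mA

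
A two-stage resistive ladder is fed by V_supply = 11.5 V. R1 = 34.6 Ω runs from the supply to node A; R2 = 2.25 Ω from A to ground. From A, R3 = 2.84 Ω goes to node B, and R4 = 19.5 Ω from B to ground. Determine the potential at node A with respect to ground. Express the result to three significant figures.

Node A sees R2 in parallel with the series input of stage 2, R3 + R4 = 22.34 Ω.
R2 ‖ (R3+R4) = 2.044 Ω.
First divider: V_A = V_supply · 2.044/(34.6 + 2.044) = 0.6415 V.

V_A ≈ 0.642 V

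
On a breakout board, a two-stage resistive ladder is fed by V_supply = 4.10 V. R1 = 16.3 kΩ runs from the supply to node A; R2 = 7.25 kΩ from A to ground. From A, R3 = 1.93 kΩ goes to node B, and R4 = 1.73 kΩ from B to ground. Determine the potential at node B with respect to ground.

Node A sees R2 in parallel with the series input of stage 2, R3 + R4 = 3.660 kΩ.
R2 ‖ (R3+R4) = 2.432 kΩ.
First divider: V_A = V_supply · 2.432/(16.3 + 2.432) = 0.5323 V.
Then the unloaded second divider: V_B = V_A × R4/(R3+R4) = 0.5323 × 0.4727 = 0.2516 V.

V_B ≈ 0.252 V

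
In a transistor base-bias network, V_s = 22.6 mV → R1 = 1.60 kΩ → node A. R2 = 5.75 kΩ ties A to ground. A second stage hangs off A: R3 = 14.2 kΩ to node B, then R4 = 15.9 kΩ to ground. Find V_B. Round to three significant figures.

V_B ≈ 8.97 mV

Node A sees R2 in parallel with the series input of stage 2, R3 + R4 = 30.10 kΩ.
Effective lower resistance at A: R2 ‖ 30.10 = 4.828 kΩ.
First divider: V_A = V_s · 4.828/(1.60 + 4.828) = 16.97 mV.
Then the unloaded second divider: V_B = V_A × R4/(R3+R4) = 16.97 × 0.5282 = 8.967 mV.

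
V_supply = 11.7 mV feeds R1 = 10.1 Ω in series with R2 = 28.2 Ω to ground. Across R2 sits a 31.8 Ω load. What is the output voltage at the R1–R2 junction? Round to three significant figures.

V_out ≈ 6.98 mV

The load sits in parallel with R2, giving an effective lower resistance R2' = R2·R_L/(R2+R_L) = 14.95 Ω.
Voltage divider with the loaded lower leg: V_out = 11.7 × 14.95/(10.1 + 14.95) = 11.7 × 0.5967 = 6.982 mV.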